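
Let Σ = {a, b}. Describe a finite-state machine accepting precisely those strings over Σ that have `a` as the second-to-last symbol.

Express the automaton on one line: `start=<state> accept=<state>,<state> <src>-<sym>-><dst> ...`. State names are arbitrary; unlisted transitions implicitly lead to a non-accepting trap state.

start=q0 accept=q3,q4 q0-a->q1 q0-b->q2 q1-a->q3 q1-b->q4 q2-a->q5 q2-b->q6 q3-a->q3 q3-b->q4 q4-a->q5 q4-b->q6 q5-a->q3 q5-b->q4 q6-a->q5 q6-b->q6

A DFA must remember the last 2 symbols (since which symbol is second-to-last isn't known until the input ends). Use one state per possible window of the last ≤2 symbols; accept from those whose window starts with `a`.
        a   b  
>  q0   q1  q2 
   q1   q3  q4 
   q2   q5  q6 
 * q3   q3  q4 
 * q4   q5  q6 
   q5   q3  q4 
   q6   q5  q6 
(> = start, * = accepting)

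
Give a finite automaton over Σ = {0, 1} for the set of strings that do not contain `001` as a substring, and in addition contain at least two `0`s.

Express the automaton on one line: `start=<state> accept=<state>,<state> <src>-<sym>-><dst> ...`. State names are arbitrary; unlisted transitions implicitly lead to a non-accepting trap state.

Handle the two conditions separately and then intersect. One (4 states) tracks partial matches of the forbidden pattern `001`; the other (4 states) tracks the count of `0`s, saturating at 3. Each combined state is a pair, one component from each; accept when both components accept. Equivalent product states are then merged.
A 7-state machine:
        0   1  
>  s0   s1  s0 
   s1   s2  s3 
 * s2   s2  s4 
   s3   s5  s3 
   s4   s4  s4 
 * s5   s2  s6 
 * s6   s5  s6 
(> = start, * = accepting)

start=s0 accept=s2,s5,s6 s0-0->s1 s0-1->s0 s1-0->s2 s1-1->s3 s2-0->s2 s2-1->s4 s3-0->s5 s3-1->s3 s4-0->s4 s4-1->s4 s5-0->s2 s5-1->s6 s6-0->s5 s6-1->s6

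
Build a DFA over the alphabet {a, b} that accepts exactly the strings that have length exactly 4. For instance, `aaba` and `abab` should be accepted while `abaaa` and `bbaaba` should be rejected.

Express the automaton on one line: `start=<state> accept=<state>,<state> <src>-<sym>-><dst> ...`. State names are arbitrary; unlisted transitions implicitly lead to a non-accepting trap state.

Count input length up to 5: every symbol moves from q0 toward q5, which means 'more than 4' and absorbs. Accept from {q4}.
With 6 states:
        a   b  
>  q0   q1  q1 
   q1   q2  q2 
   q2   q3  q3 
   q3   q4  q4 
 * q4   q5  q5 
   q5   q5  q5 
(> = start, * = accepting)

start=q0 accept=q4 q0-a->q1 q0-b->q1 q1-a->q2 q1-b->q2 q2-a->q3 q2-b->q3 q3-a->q4 q3-b->q4 q4-a->q5 q4-b->q5 q5-a->q5 q5-b->q5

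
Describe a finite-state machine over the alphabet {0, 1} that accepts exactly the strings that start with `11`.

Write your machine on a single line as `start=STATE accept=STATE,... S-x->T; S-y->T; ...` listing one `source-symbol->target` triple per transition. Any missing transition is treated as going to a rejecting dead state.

Walk along `11` while the input agrees: from q0 take `1` to q1, and so on. Any deviation drops to the rejecting sink q3. Once q2 is reached the prefix is confirmed and every continuation is accepted.
4 states suffice.
        0   1  
>  q0   q3  q1 
   q1   q3  q2 
 * q2   q2  q2 
   q3   q3  q3 
(> = start, * = accepting)

start=q0; accept=q2; q0-0->q3; q0-1->q1; q1-0->q3; q1-1->q2; q2-0->q2; q2-1->q2; q3-0->q3; q3-1->q3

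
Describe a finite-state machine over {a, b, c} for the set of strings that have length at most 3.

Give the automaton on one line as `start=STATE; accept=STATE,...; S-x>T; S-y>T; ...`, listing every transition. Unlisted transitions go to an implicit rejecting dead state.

start=q0; accept=q0,q1,q2,q3; q0-a>q1; q0-b>q1; q0-c>q1; q1-a>q2; q1-b>q2; q1-c>q2; q2-a>q3; q2-b>q3; q2-c>q3; q3-a>q4; q3-b>q4; q3-c>q4; q4-a>q4; q4-b>q4; q4-c>q4

Count input length up to 4: every symbol moves from q0 toward q4, which means 'more than 3' and absorbs. Accept from {q0, q1, q2, q3}.
A 5-state machine:
        a   b   c  
>* q0   q1  q1  q1 
 * q1   q2  q2  q2 
 * q2   q3  q3  q3 
 * q3   q4  q4  q4 
   q4   q4  q4  q4 
(> = start, * = accepting)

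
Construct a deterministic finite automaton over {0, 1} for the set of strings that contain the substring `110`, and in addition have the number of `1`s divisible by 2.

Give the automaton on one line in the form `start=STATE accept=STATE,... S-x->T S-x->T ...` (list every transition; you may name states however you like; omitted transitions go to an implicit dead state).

start=S0 accept=S5 S0-0->S0 S0-1->S1 S1-0->S2 S1-1->S3 S2-0->S2 S2-1->S4 S3-0->S5 S3-1->S6 S4-0->S0 S4-1->S6 S5-0->S5 S5-1->S7 S6-0->S7 S6-1->S3 S7-0->S7 S7-1->S5

Handle the two conditions separately and then intersect. One (4 states) tracks whether and how much of `110` has been seen; the other (2 states) tracks the count of `1`s modulo 2. Each combined state is a pair, one component from each; accept when both components accept.
With 8 states:
        0   1  
>  S0   S0  S1 
   S1   S2  S3 
   S2   S2  S4 
   S3   S5  S6 
   S4   S0  S6 
 * S5   S5  S7 
   S6   S7  S3 
   S7   S7  S5 
(> = start, * = accepting)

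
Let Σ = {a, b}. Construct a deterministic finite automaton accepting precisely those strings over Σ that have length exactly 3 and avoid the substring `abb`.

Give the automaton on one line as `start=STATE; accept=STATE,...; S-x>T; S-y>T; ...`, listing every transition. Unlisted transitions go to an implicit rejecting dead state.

Run two small machines in parallel and take their product. The first has 5 states tracking the input length, saturating at 4; the second has 4 states tracking partial matches of the forbidden pattern `abb`. A product state is a pair (one from each), accepting exactly when both do. Equivalent product states are then merged.
With 7 states:
        a   b  
>  q0   q1  q2 
   q1   q3  q4 
   q2   q3  q3 
   q3   q5  q5 
   q4   q5  q6 
 * q5   q6  q6 
   q6   q6  q6 
(> = start, * = accepting)

start=q0; accept=q5; q0-a>q1; q0-b>q2; q1-a>q3; q1-b>q4; q2-a>q3; q2-b>q3; q3-a>q5; q3-b>q5; q4-a>q5; q4-b>q6; q5-a>q6; q5-b>q6; q6-a>q6; q6-b>q6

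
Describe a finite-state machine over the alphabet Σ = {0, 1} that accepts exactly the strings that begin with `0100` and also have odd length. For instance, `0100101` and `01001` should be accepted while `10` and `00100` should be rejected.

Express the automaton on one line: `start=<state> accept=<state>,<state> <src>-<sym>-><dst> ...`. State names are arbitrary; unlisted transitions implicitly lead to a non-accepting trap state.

Run two small machines in parallel and take their product. One (6 states) tracks whether the input so far still matches the prefix `0100`; the other (2 states) tracks the input length modulo 2. Each combined state is a pair, one component from each; accept when both components accept. After merging equivalent states the machine shrinks.
7 states suffice.
       0  1 
>  A   B  C 
   B   C  D 
   C   C  C 
   D   E  C 
   E   F  C 
   F   G  G 
 * G   F  F 
(> = start, * = accepting)

start=A accept=G A-0->B A-1->C B-0->C B-1->D C-0->C C-1->C D-0->E D-1->C E-0->F E-1->C F-0->G F-1->G G-0->F G-1->F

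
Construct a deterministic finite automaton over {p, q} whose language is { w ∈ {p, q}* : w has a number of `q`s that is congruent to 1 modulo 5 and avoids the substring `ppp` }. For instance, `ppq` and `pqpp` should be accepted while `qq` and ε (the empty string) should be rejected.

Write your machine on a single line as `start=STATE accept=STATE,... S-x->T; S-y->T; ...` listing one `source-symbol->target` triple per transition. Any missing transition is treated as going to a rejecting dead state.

Run two small machines in parallel and take their product. The first has 5 states tracking the count of `q`s modulo 5; the second has 4 states tracking partial matches of the forbidden pattern `ppp`. A product state is a pair (one from each), accepting exactly when both do. After merging equivalent states the machine shrinks.
16 states suffice.
       p  q 
>  A   B  C 
   B   D  C 
 * C   E  F 
   D   G  C 
 * E   H  F 
   F   I  J 
   G   G  G 
 * H   G  F 
   I   K  J 
   J   L  M 
   K   G  J 
   L   N  M 
   M   O  A 
   N   G  M 
   O   P  A 
   P   G  A 
(> = start, * = accepting)

start=A; accept=C,E,H; A-p->B; A-q->C; B-p->D; B-q->C; C-p->E; C-q->F; D-p->G; D-q->C; E-p->H; E-q->F; F-p->I; F-q->J; G-p->G; G-q->G; H-p->G; H-q->F; I-p->K; I-q->J; J-p->L; J-q->M; K-p->G; K-q->J; L-p->N; L-q->M; M-p->O; M-q->A; N-p->G; N-q->M; O-p->P; O-q->A; P-p->G; P-q->A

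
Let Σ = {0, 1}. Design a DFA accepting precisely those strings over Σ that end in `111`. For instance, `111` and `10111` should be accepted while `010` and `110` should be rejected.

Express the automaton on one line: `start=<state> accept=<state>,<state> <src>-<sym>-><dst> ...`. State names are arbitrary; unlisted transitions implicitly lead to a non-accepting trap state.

Let each state record the length of the longest suffix of the input read so far that is also a prefix of `111`. s1 means the last symbol is `1`; s2 means the last 2 symbols are `11`; s3 means the last 3 symbols are `111`. Accept only at s3, where the string currently ends in `111`.
        0   1  
>  s0   s0  s1 
   s1   s0  s2 
   s2   s0  s3 
 * s3   s0  s3 
(> = start, * = accepting)

start=s0 accept=s3 s0-0->s0 s0-1->s1 s1-0->s0 s1-1->s2 s2-0->s0 s2-1->s3 s3-0->s0 s3-1->s3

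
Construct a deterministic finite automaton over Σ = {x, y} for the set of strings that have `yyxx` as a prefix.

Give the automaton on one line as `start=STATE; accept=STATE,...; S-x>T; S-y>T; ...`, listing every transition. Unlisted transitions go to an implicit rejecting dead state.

Check the first 4 symbols one by one: s0 through s3 record how many have matched `yyxx` so far; any wrong symbol goes to the dead state s5. After all 4 match we enter the accepting sink s4.
With 6 states:
        x   y  
>  s0   s5  s1 
   s1   s5  s2 
   s2   s3  s5 
   s3   s4  s5 
 * s4   s4  s4 
   s5   s5  s5 
(> = start, * = accepting)

start=s0; accept=s4; s0-x>s5; s0-y>s1; s1-x>s5; s1-y>s2; s2-x>s3; s2-y>s5; s3-x>s4; s3-y>s5; s4-x>s4; s4-y>s4; s5-x>s5; s5-y>s5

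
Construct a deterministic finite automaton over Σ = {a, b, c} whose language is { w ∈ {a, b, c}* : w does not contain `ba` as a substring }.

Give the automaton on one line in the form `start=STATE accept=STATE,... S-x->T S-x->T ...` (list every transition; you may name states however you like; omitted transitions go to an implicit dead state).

This is the complement of 'contains `ba`'. Use the same substring-matching states — q0 through q2 holding how much of `ba` has just been matched — but flip the accepting set: everything except the trap q2 accepts.
3 states suffice.
        a   b   c  
>* q0   q0  q1  q0 
 * q1   q2  q1  q0 
   q2   q2  q2  q2 
(> = start, * = accepting)

start=q0 accept=q0,q1 q0-a->q0 q0-b->q1 q0-c->q0 q1-a->q2 q1-b->q1 q1-c->q0 q2-a->q2 q2-b->q2 q2-c->q2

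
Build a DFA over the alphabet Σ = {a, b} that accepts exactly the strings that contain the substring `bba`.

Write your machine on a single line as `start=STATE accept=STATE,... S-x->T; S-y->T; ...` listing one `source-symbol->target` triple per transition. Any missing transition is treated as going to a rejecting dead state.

Track how much of `bba` has been matched so far: state q0 is no progress, q3 is the absorbing accept state reached once `bba` has occurred. Intermediate states record partial matches; on a mismatch, fall back to the longest reusable overlap.
4 states suffice.
        a   b  
>  q0   q0  q1 
   q1   q0  q2 
   q2   q3  q2 
 * q3   q3  q3 
(> = start, * = accepting)

start=q0; accept=q3; q0-a->q0; q0-b->q1; q1-a->q0; q1-b->q2; q2-a->q3; q2-b->q2; q3-a->q3; q3-b->q3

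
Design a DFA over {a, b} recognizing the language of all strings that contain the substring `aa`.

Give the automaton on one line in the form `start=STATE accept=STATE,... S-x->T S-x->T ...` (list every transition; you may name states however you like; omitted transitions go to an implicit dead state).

start=s0 accept=s2 s0-a->s1 s0-b->s0 s1-a->s2 s1-b->s0 s2-a->s2 s2-b->s2

Track how much of `aa` has been matched so far: state s0 is no progress, s2 is the absorbing accept state reached once `aa` has occurred. Intermediate states record partial matches; on a mismatch, fall back to the longest reusable overlap.
3 states suffice.
        a   b  
>  s0   s1  s0 
   s1   s2  s0 
 * s2   s2  s2 
(> = start, * = accepting)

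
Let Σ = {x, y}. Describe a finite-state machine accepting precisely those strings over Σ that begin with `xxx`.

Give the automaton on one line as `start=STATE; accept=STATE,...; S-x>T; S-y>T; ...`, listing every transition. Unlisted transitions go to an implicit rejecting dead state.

start=q0; accept=q3; q0-x>q1; q0-y>q4; q1-x>q2; q1-y>q4; q2-x>q3; q2-y>q4; q3-x>q3; q3-y>q3; q4-x>q4; q4-y>q4

Walk along `xxx` while the input agrees: from q0 take `x` to q1, and so on. Any deviation drops to the rejecting sink q4. Once q3 is reached the prefix is confirmed and every continuation is accepted.
With 5 states:
        x   y  
>  q0   q1  q4 
   q1   q2  q4 
   q2   q3  q4 
 * q3   q3  q3 
   q4   q4  q4 
(> = start, * = accepting)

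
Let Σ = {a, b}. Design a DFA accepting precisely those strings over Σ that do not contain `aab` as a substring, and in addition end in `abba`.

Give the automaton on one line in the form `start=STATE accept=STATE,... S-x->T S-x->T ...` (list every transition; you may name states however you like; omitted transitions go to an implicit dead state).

start=q0 accept=q5 q0-a->q1 q0-b->q0 q1-a->q2 q1-b->q3 q2-a->q2 q2-b->q2 q3-a->q1 q3-b->q4 q4-a->q5 q4-b->q0 q5-a->q2 q5-b->q3

Run two small machines in parallel and take their product. One (4 states) tracks partial matches of the forbidden pattern `aab`; the other (5 states) tracks how much of the suffix `abba` has currently been matched. Each combined state is a pair, one component from each; accept when both components accept. After merging equivalent states the machine shrinks.
        a   b  
>  q0   q1  q0 
   q1   q2  q3 
   q2   q2  q2 
   q3   q1  q4 
   q4   q5  q0 
 * q5   q2  q3 
(> = start, * = accepting)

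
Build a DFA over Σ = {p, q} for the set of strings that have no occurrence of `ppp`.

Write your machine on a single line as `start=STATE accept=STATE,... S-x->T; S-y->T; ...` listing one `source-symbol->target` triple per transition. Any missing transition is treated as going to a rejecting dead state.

This is the complement of 'contains `ppp`'. Use the same substring-matching states — s0 through s3 holding how much of `ppp` has just been matched — but flip the accepting set: everything except the trap s3 accepts.
With 4 states:
        p   q  
>* s0   s1  s0 
 * s1   s2  s0 
 * s2   s3  s0 
   s3   s3  s3 
(> = start, * = accepting)

start=s0; accept=s0,s1,s2; s0-p->s1; s0-q->s0; s1-p->s2; s1-q->s0; s2-p->s3; s2-q->s0; s3-p->s3; s3-q->s3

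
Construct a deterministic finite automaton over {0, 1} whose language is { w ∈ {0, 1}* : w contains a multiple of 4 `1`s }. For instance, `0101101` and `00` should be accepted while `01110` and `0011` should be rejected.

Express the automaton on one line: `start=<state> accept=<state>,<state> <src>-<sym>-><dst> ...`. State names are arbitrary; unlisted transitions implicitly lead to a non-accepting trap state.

The only thing that matters is how many `1`s have appeared, reduced mod 4. Use one state per residue: q0 for 0, …, q3 for 3. Reading `1` moves to the next residue; anything else stays put. q0 is accepting.
4 states suffice.
        0   1  
>* q0   q0  q1 
   q1   q1  q2 
   q2   q2  q3 
   q3   q3  q0 
(> = start, * = accepting)

start=q0 accept=q0 q0-0->q0 q0-1->q1 q1-0->q1 q1-1->q2 q2-0->q2 q2-1->q3 q3-0->q3 q3-1->q0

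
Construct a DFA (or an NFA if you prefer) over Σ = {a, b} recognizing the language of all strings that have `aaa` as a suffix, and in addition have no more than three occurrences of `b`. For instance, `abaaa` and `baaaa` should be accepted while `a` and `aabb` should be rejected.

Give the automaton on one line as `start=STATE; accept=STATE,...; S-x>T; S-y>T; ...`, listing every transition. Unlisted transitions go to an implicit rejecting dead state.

Build one automaton per condition and run them in lockstep. One (4 states) tracks how much of the suffix `aaa` has currently been matched; the other (5 states) tracks the count of `b`s, saturating at 4. Each combined state is a pair, one component from each; accept when both components accept.
          a    b  
>  s0     s1   s2 
   s1     s3   s2 
   s2     s4   s5 
   s3     s6   s2 
   s4     s7   s5 
   s5     s8   s9 
 * s6     s6   s2 
   s7    s10   s5 
   s8    s11   s9 
   s9    s12  s13 
 * s10   s10   s5 
   s11   s14   s9 
   s12   s15  s13 
   s13   s16  s13 
 * s14   s14   s9 
   s15   s17  s13 
   s16   s18  s13 
 * s17   s17  s13 
   s18   s19  s13 
   s19   s19  s13 
(> = start, * = accepting)

start=s0; accept=s6,s10,s14,s17; s0-a>s1; s0-b>s2; s1-a>s3; s1-b>s2; s2-a>s4; s2-b>s5; s3-a>s6; s3-b>s2; s4-a>s7; s4-b>s5; s5-a>s8; s5-b>s9; s6-a>s6; s6-b>s2; s7-a>s10; s7-b>s5; s8-a>s11; s8-b>s9; s9-a>s12; s9-b>s13; s10-a>s10; s10-b>s5; s11-a>s14; s11-b>s9; s12-a>s15; s12-b>s13; s13-a>s16; s13-b>s13; s14-a>s14; s14-b>s9; s15-a>s17; s15-b>s13; s16-a>s18; s16-b>s13; s17-a>s17; s17-b>s13; s18-a>s19; s18-b>s13; s19-a>s19; s19-b>s13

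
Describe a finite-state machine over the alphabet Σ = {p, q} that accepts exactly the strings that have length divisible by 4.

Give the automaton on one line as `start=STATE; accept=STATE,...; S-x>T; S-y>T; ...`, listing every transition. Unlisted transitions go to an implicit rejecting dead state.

Only the length mod 4 matters, so use a 4-cycle: from any state, every input symbol moves to the next state, wrapping S3 back to S0. Mark S0 accepting.
        p   q  
>* S0   S1  S1 
   S1   S2  S2 
   S2   S3  S3 
   S3   S0  S0 
(> = start, * = accepting)

start=S0; accept=S0; S0-p>S1; S0-q>S1; S1-p>S2; S1-q>S2; S2-p>S3; S2-q>S3; S3-p>S0; S3-q>S0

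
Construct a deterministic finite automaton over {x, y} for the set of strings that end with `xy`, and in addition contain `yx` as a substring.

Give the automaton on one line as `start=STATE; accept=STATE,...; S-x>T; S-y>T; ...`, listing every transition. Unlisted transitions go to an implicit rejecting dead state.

Build one automaton per condition and run them in lockstep. One (3 states) tracks how much of the suffix `xy` has currently been matched; the other (3 states) tracks whether and how much of `yx` has been seen. Each combined state is a pair, one component from each; accept when both components accept.
7 states suffice.
        x   y  
>  s0   s1  s2 
   s1   s1  s3 
   s2   s4  s2 
   s3   s4  s2 
   s4   s4  s5 
 * s5   s4  s6 
   s6   s4  s6 
(> = start, * = accepting)

start=s0; accept=s5; s0-x>s1; s0-y>s2; s1-x>s1; s1-y>s3; s2-x>s4; s2-y>s2; s3-x>s4; s3-y>s2; s4-x>s4; s4-y>s5; s5-x>s4; s5-y>s6; s6-x>s4; s6-y>s6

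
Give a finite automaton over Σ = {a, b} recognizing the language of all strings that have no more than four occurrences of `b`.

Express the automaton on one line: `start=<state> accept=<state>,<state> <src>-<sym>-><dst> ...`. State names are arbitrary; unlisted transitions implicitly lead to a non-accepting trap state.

start=S0 accept=S0,S1,S2,S3,S4 S0-a->S0 S0-b->S1 S1-a->S1 S1-b->S2 S2-a->S2 S2-b->S3 S3-a->S3 S3-b->S4 S4-a->S4 S4-b->S5 S5-a->S5 S5-b->S5

Count `b`s, saturating at 5: states S0 through S4 mean 0 through 4 `b`s seen; S5 means more than 4. Each `b` increments (capped at S5); other symbols loop. Accept from {S0, S1, S2, S3, S4}.
With 6 states:
        a   b  
>* S0   S0  S1 
 * S1   S1  S2 
 * S2   S2  S3 
 * S3   S3  S4 
 * S4   S4  S5 
   S5   S5  S5 
(> = start, * = accepting)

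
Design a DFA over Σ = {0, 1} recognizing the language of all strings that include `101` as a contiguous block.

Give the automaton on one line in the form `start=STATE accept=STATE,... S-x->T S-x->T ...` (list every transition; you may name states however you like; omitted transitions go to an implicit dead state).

start=s0 accept=s3 s0-0->s0 s0-1->s1 s1-0->s2 s1-1->s1 s2-0->s0 s2-1->s3 s3-0->s3 s3-1->s3

States s0..s2 record the length of the longest prefix of `101` that matches the current input suffix. Reaching s3 means `101` has been seen, and we stay there forever. Accept from s3.
4 states suffice.
        0   1  
>  s0   s0  s1 
   s1   s2  s1 
   s2   s0  s3 
 * s3   s3  s3 
(> = start, * = accepting)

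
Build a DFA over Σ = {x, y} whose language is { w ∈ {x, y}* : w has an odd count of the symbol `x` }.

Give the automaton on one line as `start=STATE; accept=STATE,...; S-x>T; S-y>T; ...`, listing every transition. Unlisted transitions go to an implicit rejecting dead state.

start=q0; accept=q1; q0-x>q1; q0-y>q0; q1-x>q0; q1-y>q1

The only thing that matters is how many `x`s have appeared, reduced mod 2. Use one state per residue: q0 for 0, …, q1 for 1. Reading `x` moves to the next residue; anything else stays put. q1 is accepting.
With 2 states:
        x   y  
>  q0   q1  q0 
 * q1   q0  q1 
(> = start, * = accepting)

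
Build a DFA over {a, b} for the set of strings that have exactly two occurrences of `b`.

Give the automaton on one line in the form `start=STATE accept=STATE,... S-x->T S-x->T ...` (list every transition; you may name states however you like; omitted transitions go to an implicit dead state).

Only the number of `b`s matters, and only up to 3. Make a chain q0 → q1 → q2 → q3 advanced by each `b` (with q3 absorbing); every other symbol self-loops. The accepting set is {q2}.
A 4-state machine:
        a   b  
>  q0   q0  q1 
   q1   q1  q2 
 * q2   q2  q3 
   q3   q3  q3 
(> = start, * = accepting)

start=q0 accept=q2 q0-a->q0 q0-b->q1 q1-a->q1 q1-b->q2 q2-a->q2 q2-b->q3 q3-a->q3 q3-b->q3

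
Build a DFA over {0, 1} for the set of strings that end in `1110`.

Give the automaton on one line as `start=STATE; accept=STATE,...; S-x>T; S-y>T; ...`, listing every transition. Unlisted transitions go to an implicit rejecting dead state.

start=q0; accept=q4; q0-0>q0; q0-1>q1; q1-0>q0; q1-1>q2; q2-0>q0; q2-1>q3; q3-0>q4; q3-1>q3; q4-0>q0; q4-1>q1

Remember how much of `1110` the current input suffix matches. State q0 means no match yet; q1 means the last symbol is `1`; q2 means the last 2 symbols are `11`; q3 means the last 3 symbols are `111`; q4 means the last 4 symbols are `1110`. Only q4 accepts. On a mismatch, fall back to the longest proper suffix that is still a prefix of `1110`.
With 5 states:
        0   1  
>  q0   q0  q1 
   q1   q0  q2 
   q2   q0  q3 
   q3   q4  q3 
 * q4   q0  q1 
(> = start, * = accepting)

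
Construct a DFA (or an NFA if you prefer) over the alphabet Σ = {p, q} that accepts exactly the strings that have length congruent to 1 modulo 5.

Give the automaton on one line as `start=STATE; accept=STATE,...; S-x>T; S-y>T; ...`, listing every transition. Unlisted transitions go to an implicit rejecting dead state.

Only the length mod 5 matters, so use a 5-cycle: from any state, every input symbol moves to the next state, wrapping S4 back to S0. Mark S1 accepting.
A 5-state machine:
        p   q  
>  S0   S1  S1 
 * S1   S2  S2 
   S2   S3  S3 
   S3   S4  S4 
   S4   S0  S0 
(> = start, * = accepting)

start=S0; accept=S1; S0-p>S1; S0-q>S1; S1-p>S2; S1-q>S2; S2-p>S3; S2-q>S3; S3-p>S4; S3-q>S4; S4-p>S0; S4-q>S0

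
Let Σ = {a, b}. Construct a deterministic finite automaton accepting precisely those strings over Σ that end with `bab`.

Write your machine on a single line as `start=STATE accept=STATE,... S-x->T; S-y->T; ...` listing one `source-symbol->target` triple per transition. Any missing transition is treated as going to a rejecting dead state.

start=S0; accept=S3; S0-a->S0; S0-b->S1; S1-a->S2; S1-b->S1; S2-a->S0; S2-b->S3; S3-a->S2; S3-b->S1

Let each state record the length of the longest suffix of the input read so far that is also a prefix of `bab`. S1 means the last symbol is `b`; S2 means the last 2 symbols are `ba`; S3 means the last 3 symbols are `bab`. Accept only at S3, where the string currently ends in `bab`.
A 4-state machine:
        a   b  
>  S0   S0  S1 
   S1   S2  S1 
   S2   S0  S3 
 * S3   S2  S1 
(> = start, * = accepting)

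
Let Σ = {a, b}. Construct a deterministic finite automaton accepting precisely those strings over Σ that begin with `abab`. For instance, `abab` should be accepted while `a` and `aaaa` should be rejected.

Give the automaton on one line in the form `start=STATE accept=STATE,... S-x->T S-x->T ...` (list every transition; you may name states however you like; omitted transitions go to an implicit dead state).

start=S0 accept=S4 S0-a->S1 S0-b->S5 S1-a->S5 S1-b->S2 S2-a->S3 S2-b->S5 S3-a->S5 S3-b->S4 S4-a->S4 S4-b->S4 S5-a->S5 S5-b->S5

Walk along `abab` while the input agrees: from S0 take `a` to S1, and so on. Any deviation drops to the rejecting sink S5. Once S4 is reached the prefix is confirmed and every continuation is accepted.
        a   b  
>  S0   S1  S5 
   S1   S5  S2 
   S2   S3  S5 
   S3   S5  S4 
 * S4   S4  S4 
   S5   S5  S5 
(> = start, * = accepting)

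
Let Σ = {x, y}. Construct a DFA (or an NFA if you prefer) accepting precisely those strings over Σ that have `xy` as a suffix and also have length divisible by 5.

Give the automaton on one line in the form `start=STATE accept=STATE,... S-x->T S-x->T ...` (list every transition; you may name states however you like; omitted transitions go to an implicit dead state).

Build one automaton per condition and run them in lockstep. One (3 states) tracks how much of the suffix `xy` has currently been matched; the other (5 states) tracks the input length modulo 5. Each combined state is a pair, one component from each; accept when both components accept. Equivalent product states are then merged.
        x   y  
>  S0   S1  S1 
   S1   S2  S2 
   S2   S3  S3 
   S3   S4  S5 
   S4   S0  S6 
   S5   S0  S0 
 * S6   S1  S1 
(> = start, * = accepting)

start=S0 accept=S6 S0-x->S1 S0-y->S1 S1-x->S2 S1-y->S2 S2-x->S3 S2-y->S3 S3-x->S4 S3-y->S5 S4-x->S0 S4-y->S6 S5-x->S0 S5-y->S0 S6-x->S1 S6-y->S1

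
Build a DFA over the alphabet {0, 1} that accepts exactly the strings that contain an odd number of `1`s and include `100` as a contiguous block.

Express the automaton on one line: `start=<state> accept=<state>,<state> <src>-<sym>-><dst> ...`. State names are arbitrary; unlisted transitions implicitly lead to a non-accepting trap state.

Run two small machines in parallel and take their product. One (2 states) tracks the count of `1`s modulo 2; the other (4 states) tracks whether and how much of `100` has been seen. Each combined state is a pair, one component from each; accept when both components accept.
        0   1  
>  q0   q0  q1 
   q1   q2  q3 
   q2   q4  q3 
   q3   q5  q1 
 * q4   q4  q6 
   q5   q6  q1 
   q6   q6  q4 
(> = start, * = accepting)

start=q0 accept=q4 q0-0->q0 q0-1->q1 q1-0->q2 q1-1->q3 q2-0->q4 q2-1->q3 q3-0->q5 q3-1->q1 q4-0->q4 q4-1->q6 q5-0->q6 q5-1->q1 q6-0->q6 q6-1->q4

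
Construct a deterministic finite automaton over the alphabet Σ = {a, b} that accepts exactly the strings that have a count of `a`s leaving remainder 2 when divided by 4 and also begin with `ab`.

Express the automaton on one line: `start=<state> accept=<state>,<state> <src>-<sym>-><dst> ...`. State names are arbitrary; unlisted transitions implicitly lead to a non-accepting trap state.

start=q0 accept=q4 q0-a->q1 q0-b->q2 q1-a->q2 q1-b->q3 q2-a->q2 q2-b->q2 q3-a->q4 q3-b->q3 q4-a->q5 q4-b->q4 q5-a->q6 q5-b->q5 q6-a->q3 q6-b->q6

Build one automaton per condition and run them in lockstep. One (4 states) tracks the count of `a`s modulo 4; the other (4 states) tracks whether the input so far still matches the prefix `ab`. Each combined state is a pair, one component from each; accept when both components accept. Equivalent product states are then merged.
With 7 states:
        a   b  
>  q0   q1  q2 
   q1   q2  q3 
   q2   q2  q2 
   q3   q4  q3 
 * q4   q5  q4 
   q5   q6  q5 
   q6   q3  q6 
(> = start, * = accepting)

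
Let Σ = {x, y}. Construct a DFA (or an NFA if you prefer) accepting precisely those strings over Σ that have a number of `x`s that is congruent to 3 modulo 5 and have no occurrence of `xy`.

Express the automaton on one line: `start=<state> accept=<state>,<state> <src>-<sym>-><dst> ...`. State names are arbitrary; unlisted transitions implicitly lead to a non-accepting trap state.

Handle the two conditions separately and then intersect. One (5 states) tracks the count of `x`s modulo 5; the other (3 states) tracks partial matches of the forbidden pattern `xy`. Each combined state is a pair, one component from each; accept when both components accept. Minimizing collapses redundant product states.
A 7-state machine:
        x   y  
>  q0   q1  q0 
   q1   q2  q3 
   q2   q4  q3 
   q3   q3  q3 
 * q4   q5  q3 
   q5   q6  q3 
   q6   q1  q3 
(> = start, * = accepting)

start=q0 accept=q4 q0-x->q1 q0-y->q0 q1-x->q2 q1-y->q3 q2-x->q4 q2-y->q3 q3-x->q3 q3-y->q3 q4-x->q5 q4-y->q3 q5-x->q6 q5-y->q3 q6-x->q1 q6-y->q3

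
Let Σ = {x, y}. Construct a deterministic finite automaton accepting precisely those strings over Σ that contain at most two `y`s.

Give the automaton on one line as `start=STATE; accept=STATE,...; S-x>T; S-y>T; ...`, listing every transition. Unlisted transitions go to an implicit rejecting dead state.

start=s0; accept=s0,s1,s2; s0-x>s0; s0-y>s1; s1-x>s1; s1-y>s2; s2-x>s2; s2-y>s3; s3-x>s3; s3-y>s3

Count `y`s, saturating at 3: states s0 through s2 mean 0 through 2 `y`s seen; s3 means more than 2. Each `y` increments (capped at s3); other symbols loop. Accept from {s0, s1, s2}.
4 states suffice.
        x   y  
>* s0   s0  s1 
 * s1   s1  s2 
 * s2   s2  s3 
   s3   s3  s3 
(> = start, * = accepting)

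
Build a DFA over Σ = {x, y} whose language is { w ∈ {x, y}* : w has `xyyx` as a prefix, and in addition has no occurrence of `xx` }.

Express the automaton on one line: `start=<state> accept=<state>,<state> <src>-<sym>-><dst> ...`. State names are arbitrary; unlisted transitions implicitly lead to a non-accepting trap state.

Build one automaton per condition and run them in lockstep. The first has 6 states tracking whether the input so far still matches the prefix `xyyx`; the second has 3 states tracking partial matches of the forbidden pattern `xx`. A product state is a pair (one from each), accepting exactly when both do. Equivalent product states are then merged.
        x   y  
>  s0   s1  s2 
   s1   s2  s3 
   s2   s2  s2 
   s3   s2  s4 
   s4   s5  s2 
 * s5   s2  s6 
 * s6   s5  s6 
(> = start, * = accepting)

start=s0 accept=s5,s6 s0-x->s1 s0-y->s2 s1-x->s2 s1-y->s3 s2-x->s2 s2-y->s2 s3-x->s2 s3-y->s4 s4-x->s5 s4-y->s2 s5-x->s2 s5-y->s6 s6-x->s5 s6-y->s6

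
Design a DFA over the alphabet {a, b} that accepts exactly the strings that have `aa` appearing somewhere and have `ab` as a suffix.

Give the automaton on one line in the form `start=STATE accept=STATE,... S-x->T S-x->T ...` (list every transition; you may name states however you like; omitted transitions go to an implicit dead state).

Handle the two conditions separately and then intersect. The first has 3 states tracking whether and how much of `aa` has been seen; the second has 3 states tracking how much of the suffix `ab` has currently been matched. A product state is a pair (one from each), accepting exactly when both do.
6 states suffice.
        a   b  
>  s0   s1  s0 
   s1   s2  s3 
   s2   s2  s4 
   s3   s1  s0 
 * s4   s2  s5 
   s5   s2  s5 
(> = start, * = accepting)

start=s0 accept=s4 s0-a->s1 s0-b->s0 s1-a->s2 s1-b->s3 s2-a->s2 s2-b->s4 s3-a->s1 s3-b->s0 s4-a->s2 s4-b->s5 s5-a->s2 s5-b->s5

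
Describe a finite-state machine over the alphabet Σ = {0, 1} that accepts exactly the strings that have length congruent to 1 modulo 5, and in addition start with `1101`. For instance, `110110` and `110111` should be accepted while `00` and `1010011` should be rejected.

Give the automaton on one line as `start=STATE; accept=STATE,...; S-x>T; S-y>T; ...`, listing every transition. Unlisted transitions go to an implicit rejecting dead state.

start=A; accept=H; A-0>B; A-1>C; B-0>B; B-1>B; C-0>B; C-1>D; D-0>E; D-1>B; E-0>B; E-1>F; F-0>G; F-1>G; G-0>H; G-1>H; H-0>I; H-1>I; I-0>J; I-1>J; J-0>F; J-1>F

Build one automaton per condition and run them in lockstep. One (5 states) tracks the input length modulo 5; the other (6 states) tracks whether the input so far still matches the prefix `1101`. Each combined state is a pair, one component from each; accept when both components accept. Minimizing collapses redundant product states.
       0  1 
>  A   B  C 
   B   B  B 
   C   B  D 
   D   E  B 
   E   B  F 
   F   G  G 
   G   H  H 
 * H   I  I 
   I   J  J 
   J   F  F 
(> = start, * = accepting)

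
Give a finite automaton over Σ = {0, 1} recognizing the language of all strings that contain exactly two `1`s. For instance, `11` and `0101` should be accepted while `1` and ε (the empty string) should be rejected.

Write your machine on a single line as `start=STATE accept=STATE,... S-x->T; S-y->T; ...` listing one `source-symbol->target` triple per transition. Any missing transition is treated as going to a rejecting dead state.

Count `1`s, saturating at 3: states s0 through s2 mean 0 through 2 `1`s seen; s3 means more than 2. Each `1` increments (capped at s3); other symbols loop. Accept from {s2}.
4 states suffice.
        0   1  
>  s0   s0  s1 
   s1   s1  s2 
 * s2   s2  s3 
   s3   s3  s3 
(> = start, * = accepting)

start=s0; accept=s2; s0-0->s0; s0-1->s1; s1-0->s1; s1-1->s2; s2-0->s2; s2-1->s3; s3-0->s3; s3-1->s3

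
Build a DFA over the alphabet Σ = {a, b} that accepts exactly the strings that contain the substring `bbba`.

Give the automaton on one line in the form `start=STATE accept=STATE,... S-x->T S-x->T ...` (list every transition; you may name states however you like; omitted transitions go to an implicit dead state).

start=q0 accept=q4 q0-a->q0 q0-b->q1 q1-a->q0 q1-b->q2 q2-a->q0 q2-b->q3 q3-a->q4 q3-b->q3 q4-a->q4 q4-b->q4

Track how much of `bbba` has been matched so far: state q0 is no progress, q4 is the absorbing accept state reached once `bbba` has occurred. Intermediate states record partial matches; on a mismatch, fall back to the longest reusable overlap.
        a   b  
>  q0   q0  q1 
   q1   q0  q2 
   q2   q0  q3 
   q3   q4  q3 
 * q4   q4  q4 
(> = start, * = accepting)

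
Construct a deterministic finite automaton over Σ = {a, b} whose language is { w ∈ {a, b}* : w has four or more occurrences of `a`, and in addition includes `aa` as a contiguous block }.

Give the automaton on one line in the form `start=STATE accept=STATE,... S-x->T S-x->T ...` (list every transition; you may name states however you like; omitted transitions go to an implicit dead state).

start=S0 accept=S6 S0-a->S1 S0-b->S0 S1-a->S2 S1-b->S3 S2-a->S4 S2-b->S2 S3-a->S5 S3-b->S3 S4-a->S6 S4-b->S4 S5-a->S4 S5-b->S7 S6-a->S6 S6-b->S6 S7-a->S8 S7-b->S7 S8-a->S6 S8-b->S7

Handle the two conditions separately and then intersect. One (6 states) tracks the count of `a`s, saturating at 5; the other (3 states) tracks whether and how much of `aa` has been seen. Each combined state is a pair, one component from each; accept when both components accept. After merging equivalent states the machine shrinks.
With 9 states:
        a   b  
>  S0   S1  S0 
   S1   S2  S3 
   S2   S4  S2 
   S3   S5  S3 
   S4   S6  S4 
   S5   S4  S7 
 * S6   S6  S6 
   S7   S8  S7 
   S8   S6  S7 
(> = start, * = accepting)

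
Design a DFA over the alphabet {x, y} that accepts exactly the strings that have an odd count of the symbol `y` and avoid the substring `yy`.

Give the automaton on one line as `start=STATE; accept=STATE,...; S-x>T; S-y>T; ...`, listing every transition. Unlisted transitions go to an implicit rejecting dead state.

Handle the two conditions separately and then intersect. The first has 2 states tracking the count of `y`s modulo 2; the second has 3 states tracking partial matches of the forbidden pattern `yy`. A product state is a pair (one from each), accepting exactly when both do. Minimizing collapses redundant product states.
A 5-state machine:
        x   y  
>  q0   q0  q1 
 * q1   q2  q3 
 * q2   q2  q4 
   q3   q3  q3 
   q4   q0  q3 
(> = start, * = accepting)

start=q0; accept=q1,q2; q0-x>q0; q0-y>q1; q1-x>q2; q1-y>q3; q2-x>q2; q2-y>q4; q3-x>q3; q3-y>q3; q4-x>q0; q4-y>q3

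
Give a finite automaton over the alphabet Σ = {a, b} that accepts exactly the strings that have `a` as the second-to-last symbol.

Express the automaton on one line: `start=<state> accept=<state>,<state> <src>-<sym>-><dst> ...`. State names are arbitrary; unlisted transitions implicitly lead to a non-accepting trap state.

A DFA must remember the last 2 symbols (since which symbol is second-to-last isn't known until the input ends). Use one state per possible window of the last ≤2 symbols; accept from those whose window starts with `a`.
A 7-state machine:
        a   b  
>  q0   q1  q2 
   q1   q3  q4 
   q2   q5  q6 
 * q3   q3  q4 
 * q4   q5  q6 
   q5   q3  q4 
   q6   q5  q6 
(> = start, * = accepting)

start=q0 accept=q3,q4 q0-a->q1 q0-b->q2 q1-a->q3 q1-b->q4 q2-a->q5 q2-b->q6 q3-a->q3 q3-b->q4 q4-a->q5 q4-b->q6 q5-a->q3 q5-b->q4 q6-a->q5 q6-b->q6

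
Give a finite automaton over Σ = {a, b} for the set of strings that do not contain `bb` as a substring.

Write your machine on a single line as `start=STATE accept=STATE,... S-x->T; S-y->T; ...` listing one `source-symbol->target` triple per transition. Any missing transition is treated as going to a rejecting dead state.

Track partial matches of the forbidden pattern `bb`. State S2 is a dead state reached once `bb` has occurred; every other state accepts. S0 means no part of `bb` is currently matched.
A 3-state machine:
        a   b  
>* S0   S0  S1 
 * S1   S0  S2 
   S2   S2  S2 
(> = start, * = accepting)

start=S0; accept=S0,S1; S0-a->S0; S0-b->S1; S1-a->S0; S1-b->S2; S2-a->S2; S2-b->S2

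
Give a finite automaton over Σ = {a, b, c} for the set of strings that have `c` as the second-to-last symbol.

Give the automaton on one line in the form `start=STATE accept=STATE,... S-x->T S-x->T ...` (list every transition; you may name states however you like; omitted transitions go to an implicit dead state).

Because acceptance depends on a position counted from the end, the machine has to buffer the most recent 2 symbols. Make each state the string of the last up-to-2 symbols read; on input `x` shift the window left and append `x`. Accept when the buffered window has length 2 and begins with `c`.
A 13-state machine:
          a    b    c  
>  q0     q1   q2   q3 
   q1     q4   q5   q6 
   q2     q7   q8   q9 
   q3    q10  q11  q12 
   q4     q4   q5   q6 
   q5     q7   q8   q9 
   q6    q10  q11  q12 
   q7     q4   q5   q6 
   q8     q7   q8   q9 
   q9    q10  q11  q12 
 * q10    q4   q5   q6 
 * q11    q7   q8   q9 
 * q12   q10  q11  q12 
(> = start, * = accepting)

start=q0 accept=q10,q11,q12 q0-a->q1 q0-b->q2 q0-c->q3 q1-a->q4 q1-b->q5 q1-c->q6 q2-a->q7 q2-b->q8 q2-c->q9 q3-a->q10 q3-b->q11 q3-c->q12 q4-a->q4 q4-b->q5 q4-c->q6 q5-a->q7 q5-b->q8 q5-c->q9 q6-a->q10 q6-b->q11 q6-c->q12 q7-a->q4 q7-b->q5 q7-c->q6 q8-a->q7 q8-b->q8 q8-c->q9 q9-a->q10 q9-b->q11 q9-c->q12 q10-a->q4 q10-b->q5 q10-c->q6 q11-a->q7 q11-b->q8 q11-c->q9 q12-a->q10 q12-b->q11 q12-c->q12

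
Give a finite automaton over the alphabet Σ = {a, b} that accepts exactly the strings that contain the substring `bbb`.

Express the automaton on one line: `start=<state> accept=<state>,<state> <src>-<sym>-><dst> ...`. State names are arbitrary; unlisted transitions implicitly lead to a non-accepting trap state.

start=s0 accept=s3 s0-a->s0 s0-b->s1 s1-a->s0 s1-b->s2 s2-a->s0 s2-b->s3 s3-a->s3 s3-b->s3

States s0..s2 record the length of the longest prefix of `bbb` that matches the current input suffix. Reaching s3 means `bbb` has been seen, and we stay there forever. Accept from s3.
        a   b  
>  s0   s0  s1 
   s1   s0  s2 
   s2   s0  s3 
 * s3   s3  s3 
(> = start, * = accepting)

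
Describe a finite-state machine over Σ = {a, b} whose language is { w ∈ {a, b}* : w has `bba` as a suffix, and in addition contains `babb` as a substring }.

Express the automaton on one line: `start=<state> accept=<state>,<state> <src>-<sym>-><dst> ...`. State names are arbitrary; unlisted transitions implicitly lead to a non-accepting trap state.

Run two small machines in parallel and take their product. One (4 states) tracks how much of the suffix `bba` has currently been matched; the other (5 states) tracks whether and how much of `babb` has been seen. Each combined state is a pair, one component from each; accept when both components accept. After merging equivalent states the machine shrinks.
With 8 states:
        a   b  
>  q0   q0  q1 
   q1   q2  q1 
   q2   q0  q3 
   q3   q2  q4 
   q4   q5  q4 
 * q5   q6  q7 
   q6   q6  q7 
   q7   q6  q4 
(> = start, * = accepting)

start=q0 accept=q5 q0-a->q0 q0-b->q1 q1-a->q2 q1-b->q1 q2-a->q0 q2-b->q3 q3-a->q2 q3-b->q4 q4-a->q5 q4-b->q4 q5-a->q6 q5-b->q7 q6-a->q6 q6-b->q7 q7-a->q6 q7-b->q4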